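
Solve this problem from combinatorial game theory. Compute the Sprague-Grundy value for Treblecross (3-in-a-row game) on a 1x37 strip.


Treblecross: place X on empty cells; 3-in-a-row wins.
Playing within two cells of an existing X lets the opponent win at once, so sensible play treats the cells i-2..i+2 around each X as dead. The player left with no safe cell loses, so this is a normal-play take-away game on strips of safe cells.
Placing X at cell i (0-indexed) of a strip of k safe cells leaves independent strips of sizes max(0, i-2) and max(0, k-i-3). Hence G(k) = mex{ G(max(0,i-2)) XOR G(max(0,k-i-3)) : 0 <= i < k }, with G(0) = 0.
G(1): splits (0,0):0^0=0 -> mex({0}) = 1
G(2): splits (0,0):0^0=0 -> mex({0}) = 1
G(3): splits (0,0):0^0=0 -> mex({0}) = 1
G(4): splits (0,1):0^1=1 (0,0):0^0=0 -> mex({0, 1}) = 2
G(5): splits (0,2):0^1=1 (0,1):0^1=1 (0,0):0^0=0 -> mex({0, 1}) = 2
G(6) = mex({1}) = 0
G(7) = mex({0, 1, 2}) = 3
G(8) = mex({0, 1, 2}) = 3
G(9) = mex({0, 2}) = 1
G(10) = mex({0, 2, 3}) = 1
G(11) = mex({0, 3}) = 1
G(12) = mex({1, 3}) = 0
G(13) = mex({0, 1, 2, 3}) = 4
G(14) = mex({0, 1, 2}) = 3
G(15) = mex({0, 1, 2}) = 3
G(16) = mex({0, 1, 2, 4}) = 3
G(17) = mex({0, 1, 3, 4}) = 2
G(18) = mex({0, 1, 3, 4}) = 2
G(19) = mex({0, 1, 3, 5}) = 2
G(20) = mex({0, 1, 2, 3, 5}) = 4
G(21) = mex({0, 1, 2, 3, 5}) = 4
G(22) = mex({1, 2, 6}) = 0
G(23) = mex({0, 1, 2, 3, 4, 6}) = 5
G(24) = mex({0, 1, 2, 3, 4}) = 5
G(25) = mex({0, 1, 3, 4, 7}) = 2
G(26) = mex({0, 1, 3, 4, 5, 7}) = 2
G(27) = mex({0, 1, 3, 5}) = 2
G(28) = mex({0, 1, 2, 5}) = 3
G(29) = mex({0, 1, 2, 4, 5, 6}) = 3
G(30) = mex({1, 2, 4, 6}) = 0
G(31) = mex({0, 1, 2, 3, 4, 6}) = 5
G(32) = mex({1, 2, 3, 4, 7}) = 0
G(33) = mex({0, 3, 7}) = 1
G(34) = mex({0, 2, 3, 5, 7}) = 1
G(35) = mex({0, 2, 3, 5, 6}) = 1
G(36) = mex({0, 1, 2, 5, 6}) = 3
G(37) = mex({0, 1, 2, 4, 5, 6}) = 3
Therefore G(37) = 3.

3


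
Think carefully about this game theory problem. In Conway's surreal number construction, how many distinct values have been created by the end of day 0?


Day 0: {|} = 0 is born. Count = 1.
Day n: the number of surreal numbers born by day n is 2^(n+1) - 1.
By day 0: 2^1 - 1 = 1
By day 0: 1 surreal numbers.

1


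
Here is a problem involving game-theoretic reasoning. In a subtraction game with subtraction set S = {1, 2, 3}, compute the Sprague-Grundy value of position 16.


The subtraction set is S = {1, 2, 3}.
G(k) = mex{ G(k - s) : s in S, s <= k }. We compute iteratively: G(0) = 0.
G(1) = mex({0}) = 1
G(2) = mex({0, 1}) = 2
G(3) = mex({0, 1, 2}) = 3
G(4) = mex({1, 2, 3}) = 0
G(5) = mex({0, 2, 3}) = 1
G(6) = mex({0, 1, 3}) = 2
Observe that G(4)..G(6) = 0, 1, 2 repeats G(0)..G(2) = 0, 1, 2.
For k >= max(S) = 3, G(k) is determined by the previous 3 values G(k-3)..G(k-1); a window of 3 consecutive values has recurred shifted by 4, so by induction G(k + 4) = G(k) for all k >= 0: the sequence is periodic from the start with period 4.
One period: G(0..3) = 0, 1, 2, 3.
16 mod 4 = 0, so G(16) = G(0) = 0.

0


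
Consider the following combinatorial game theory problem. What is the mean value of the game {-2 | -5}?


Game = {-2 | -5}, a switch {a | b} with numbers a > b.
Its thermograph has left wall a - t and right wall b + t, which meet at t = (a - b)/2, where both equal (a + b)/2. So the mast (mean value) is at (a + b)/2.
Mean = (-2 + (-5))/2 = -7/2 = -7/2

-7/2


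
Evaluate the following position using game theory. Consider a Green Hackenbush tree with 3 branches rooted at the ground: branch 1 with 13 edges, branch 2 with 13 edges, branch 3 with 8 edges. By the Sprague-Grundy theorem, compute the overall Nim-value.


The tree has 3 branches from the ground vertex.
In Green Hackenbush, the Nim-value of a simple path of length k is k.
Branch 1: length 13, Nim-value = 13
Branch 2: length 13, Nim-value = 13
Branch 3: length 8, Nim-value = 8
Total Nim-value = XOR of all branch values:
0 XOR 13 = 13
13 XOR 13 = 0
0 XOR 8 = 8
Nim-value of the tree = 8

8


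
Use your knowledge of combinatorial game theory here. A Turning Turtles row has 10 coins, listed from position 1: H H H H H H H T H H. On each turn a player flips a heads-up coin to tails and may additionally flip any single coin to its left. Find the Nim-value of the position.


Coins: H H H H H H H T H H
Key fact: a single head at position k behaves exactly like a Nim heap of size k (turning it to T and optionally flipping a coin at j < k corresponds to moving the heap from k to j, or to 0), and heads combine as a disjunctive sum (two heads at the same place would cancel, matching j XOR j = 0). So the Nim-value is the XOR of the 1-indexed positions of the heads.
Face-up positions (1-indexed): [1, 2, 3, 4, 5, 6, 7, 9, 10]
XOR 0 with 1: 0 XOR 1 = 1
XOR 1 with 2: 1 XOR 2 = 3
XOR 3 with 3: 3 XOR 3 = 0
XOR 0 with 4: 0 XOR 4 = 4
XOR 4 with 5: 4 XOR 5 = 1
XOR 1 with 6: 1 XOR 6 = 7
XOR 7 with 7: 7 XOR 7 = 0
XOR 0 with 9: 0 XOR 9 = 9
XOR 9 with 10: 9 XOR 10 = 3
Nim-value = 3

3


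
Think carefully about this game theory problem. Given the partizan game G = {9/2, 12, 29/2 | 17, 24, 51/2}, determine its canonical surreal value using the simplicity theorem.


Left options: {9/2, 12, 29/2}, max = 29/2
Right options: {17, 24, 51/2}, min = 17
All options are numbers and max(Left) < min(Right), so by the simplicity theorem the value is the simplest (earliest-born) number strictly between 29/2 and 17.
Integers 15 through 16 all lie strictly between 29/2 and 17.
Among integers, the simplest (lowest birthday = smallest |n|; 0 is born on day 0, +-n on day n) is 15.
No non-integer in the interval can be simpler: if x is a non-integer in the interval, then floor(x) or ceil(x) also lies in the interval (the interval contains an integer), and both are proper prefixes of x's sign expansion, i.e. born earlier. So the game value is 15.
Game value = 15

15


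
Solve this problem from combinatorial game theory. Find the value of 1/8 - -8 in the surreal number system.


x = 1/8, y = -8
Converting to common denominator: 8
x = 1/8, y = -64/8
x - y = 1/8 - -8 = 65/8

65/8


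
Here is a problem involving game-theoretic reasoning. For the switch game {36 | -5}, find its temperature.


The game is {36 | -5}, a switch {a | b} with numbers a > b.
Cooling {a | b} by t gives {a - t | b + t}, which stops being hot when a - t = b + t, i.e. at t = (a - b)/2. So the temperature of a switch is (a - b)/2.
Temperature = (Left option - Right option) / 2
= (36 - (-5)) / 2
= 41 / 2
= 41/2

41/2


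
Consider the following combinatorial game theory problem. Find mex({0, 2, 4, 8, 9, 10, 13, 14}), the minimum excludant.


Set = {0, 2, 4, 8, 9, 10, 13, 14}
0 is in the set.
1 is NOT in the set. This is the mex.
mex = 1

1


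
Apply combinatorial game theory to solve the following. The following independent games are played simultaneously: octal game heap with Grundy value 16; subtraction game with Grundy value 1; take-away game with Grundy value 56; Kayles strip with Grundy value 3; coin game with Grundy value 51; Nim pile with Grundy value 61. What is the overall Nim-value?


By the Sprague-Grundy theorem, the Grundy value of a sum of games is the XOR of individual Grundy values.
octal game heap: Grundy value = 16. Running XOR: 0 XOR 16 = 16
subtraction game: Grundy value = 1. Running XOR: 16 XOR 1 = 17
take-away game: Grundy value = 56. Running XOR: 17 XOR 56 = 41
Kayles strip: Grundy value = 3. Running XOR: 41 XOR 3 = 42
coin game: Grundy value = 51. Running XOR: 42 XOR 51 = 25
Nim pile: Grundy value = 61. Running XOR: 25 XOR 61 = 36
The combined Grundy value is 36.

36


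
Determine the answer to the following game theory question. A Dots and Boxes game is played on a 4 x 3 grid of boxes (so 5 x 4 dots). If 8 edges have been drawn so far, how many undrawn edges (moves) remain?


Grid: 4 x 3 boxes, i.e. 5 rows and 4 columns of dots.
Horizontal edges: (rows + 1) * cols = 5 * 3 = 15
Vertical edges: rows * (cols + 1) = 4 * 4 = 16
Total edges: 15 + 16 = 31
Edges drawn: 8
Remaining: 31 - 8 = 23

23


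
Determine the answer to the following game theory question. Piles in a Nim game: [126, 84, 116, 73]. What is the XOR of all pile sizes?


We need the XOR (exclusive or) of all pile sizes.
After XOR-ing pile 1 (size 126): 0 XOR 126 = 126
After XOR-ing pile 2 (size 84): 126 XOR 84 = 42
After XOR-ing pile 3 (size 116): 42 XOR 116 = 94
After XOR-ing pile 4 (size 73): 94 XOR 73 = 23
The Nim-value of this position is 23.

23


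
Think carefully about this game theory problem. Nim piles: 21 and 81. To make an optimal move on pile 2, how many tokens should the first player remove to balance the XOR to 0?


Piles: 21 and 81
Current XOR: 21 XOR 81 = 68 (non-zero, so this is an N-position).
To make the XOR zero, we need to find a move that balances the piles.
For pile 2 (size 81): target = 81 XOR 68 = 21
We reduce pile 2 from 81 to 21.
Tokens removed: 81 - 21 = 60
Verification: 21 XOR 21 = 0

60


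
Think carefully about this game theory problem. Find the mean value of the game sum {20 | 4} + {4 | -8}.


G1 = {20 | 4}, G2 = {4 | -8}
Each is a switch {a | b} with numbers a > b; its mean value is (a + b)/2, and mean value is additive over game sums: m(G1 + G2) = m(G1) + m(G2).
Mean of G1 = (20 + (4))/2 = 24/2 = 12
Mean of G2 = (4 + (-8))/2 = -4/2 = -2
Mean of G1 + G2 = 12 + -2 = 10

10


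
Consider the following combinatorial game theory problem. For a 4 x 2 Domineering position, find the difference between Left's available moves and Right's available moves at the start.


Board is 4 x 2 (rows x cols).
Left (vertical) placements: (rows-1) * cols = 3 * 2 = 6
Right (horizontal) placements: rows * (cols-1) = 4 * 1 = 4
Advantage = Left - Right = 6 - 4 = 2

2


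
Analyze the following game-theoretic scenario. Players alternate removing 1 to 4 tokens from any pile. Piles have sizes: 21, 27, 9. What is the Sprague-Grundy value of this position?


Subtraction set: {1, 2, 3, 4}
For this subtraction set, G(n) = n mod 5 (period = max + 1 = 5).
Pile 1 (size 21): G(21) = 21 mod 5 = 1
Pile 2 (size 27): G(27) = 27 mod 5 = 2
Pile 3 (size 9): G(9) = 9 mod 5 = 4
Total Grundy value = XOR of all: 1 XOR 2 XOR 4 = 7

7


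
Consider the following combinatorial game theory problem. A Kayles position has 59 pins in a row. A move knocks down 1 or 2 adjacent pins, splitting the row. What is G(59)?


Kayles: a move removes 1 or 2 adjacent pins from a contiguous row.
Removing pins from a row of k leaves two independent rows (a, b) with a + b = k - 1 (one pin) or a + b = k - 2 (two pins); an end removal gives a = 0.
By Sprague-Grundy, G(k) = mex{ G(a) XOR G(b) } over all these splits. G(0) = 0.
G(1): splits (0,0):0^0=0 -> mex({0}) = 1
G(2): splits (0,1):0^1=1 (0,0):0^0=0 -> mex({0, 1}) = 2
G(3): splits (0,2):0^2=2 (1,1):1^1=0 (0,1):0^1=1 -> mex({0, 1, 2}) = 3
G(4): splits (0,3):0^3=3 (1,2):1^2=3 (0,2):0^2=2 (1,1):1^1=0 -> mex({0, 2, 3}) = 1
G(5): splits (0,4):0^1=1 (1,3):1^3=2 (2,2):2^2=0 (0,3):0^3=3 (1,2):1^2=3 -> mex({0, 1, 2, 3}) = 4
G(6) = mex({0, 1, 2, 4}) = 3
G(7) = mex({0, 1, 3, 4, 5}) = 2
G(8) = mex({0, 2, 3, 5, 6}) = 1
G(9) = mex({0, 1, 2, 3, 6, 7}) = 4
G(10) = mex({0, 1, 3, 4, 5, 7}) = 2
G(11) = mex({0, 1, 2, 3, 4, 5}) = 6
G(12) = mex({0, 1, 2, 3, 5, 6, 7}) = 4
G(13) = mex({0, 2, 3, 4, 6, 7}) = 1
G(14) = mex({0, 1, 4, 5, 6, 7}) = 2
G(15) = mex({0, 1, 2, 3, 4, 5, 6}) = 7
G(16) = mex({0, 2, 3, 5, 6, 7}) = 1
G(17) = mex({0, 1, 2, 3, 5, 6, 7}) = 4
G(18) = mex({0, 1, 2, 4, 5, 6}) = 3
G(19) = mex({0, 1, 3, 4, 5, 7}) = 2
G(20) = mex({0, 2, 3, 4, 5, 6, 7}) = 1
G(21) = mex({0, 1, 2, 3, 5, 6, 7}) = 4
G(22) = mex({0, 1, 2, 3, 4, 5, 7}) = 6
G(23) = mex({0, 1, 2, 3, 4, 5, 6}) = 7
G(24) = mex({0, 1, 2, 3, 5, 6, 7}) = 4
G(25) = mex({0, 2, 3, 4, 6, 7}) = 1
G(26) = mex({0, 1, 3, 4, 5, 6, 7}) = 2
G(27) = mex({0, 1, 2, 3, 4, 5, 6, 7}) = 8
G(28) = mex({0, 1, 2, 3, 4, 6, 7, 8}) = 5
G(29) = mex({0, 1, 2, 3, 5, 6, 7, 8, 9}) = 4
G(30) = mex({0, 1, 2, 3, 4, 5, 6, 9, 10}) = 7
G(31) = mex({0, 1, 3, 4, 5, 7, 10, 11}) = 2
G(32) = mex({0, 2, 3, 4, 5, 6, 7, 9, 11}) = 1
G(33) = mex({0, 1, 2, 3, 4, 5, 6, 7, 9, 12}) = 8
G(34) = mex({0, 1, 2, 3, 4, 5, 7, 8, 11, 12}) = 6
G(35) = mex({0, 1, 2, 3, 4, 5, 6, 8, 9, 10, 11}) = 7
G(36) = mex({0, 1, 2, 3, 5, 6, 7, 9, 10}) = 4
G(37) = mex({0, 2, 3, 4, 6, 7, 9, 10, 11, 12}) = 1
G(38) = mex({0, 1, 3, 4, 5, 6, 7, 9, 10, 11, 12}) = 2
G(39) = mex({0, 1, 2, 4, 5, 6, 7, 9, 10, 12, 14}) = 3
G(40) = mex({0, 2, 3, 4, 6, 7, 11, 12, 14}) = 1
G(41) = mex({0, 1, 2, 3, 5, 6, 7, 9, 10, 11, 12}) = 4
G(42) = mex({0, 1, 2, 3, 4, 5, 6, 9, 10}) = 7
G(43) = mex({0, 1, 3, 4, 5, 7, 9, 10, 12, 15}) = 2
G(44) = mex({0, 2, 3, 4, 5, 6, 7, 9, 10, 12, 15}) = 1
G(45) = mex({0, 1, 2, 3, 4, 5, 6, 7, 9, 10, 12, 14}) = 8
G(46) = mex({0, 1, 3, 4, 5, 7, 8, 11, 12, 14}) = 2
G(47) = mex({0, 1, 2, 3, 4, 5, 6, 8, 9, 10, 11, 12}) = 7
G(48) = mex({0, 1, 2, 3, 5, 6, 7, 9, 10}) = 4
G(49) = mex({0, 2, 3, 4, 6, 7, 9, 10, 11, 12, 15}) = 1
G(50) = mex({0, 1, 4, 5, 6, 7, 9, 11, 12, 14, 15}) = 2
G(51) = mex({0, 1, 2, 3, 4, 5, 6, 7, 9, 12, 14, 15}) = 8
G(52) = mex({0, 2, 3, 4, 5, 6, 7, 8, 11, 12, 15}) = 1
G(53) = mex({0, 1, 2, 3, 5, 6, 7, 8, 9, 10, 11, 12}) = 4
G(54) = mex({0, 1, 2, 3, 4, 5, 6, 9, 10}) = 7
G(55) = mex({0, 1, 3, 4, 5, 7, 9, 10, 11, 12}) = 2
G(56) = mex({0, 2, 3, 4, 5, 6, 7, 9, 10, 11, 12, 13, 14}) = 1
G(57) = mex({0, 1, 2, 3, 5, 6, 7, 9, 10, 12, 13, 14, 15}) = 4
G(58) = mex({0, 1, 3, 4, 5, 7, 11, 12, 14, 15}) = 2
G(59) = mex({0, 1, 2, 3, 4, 5, 6, 9, 10, 11, 12, 15}) = 7
Therefore G(59) = 7.

7


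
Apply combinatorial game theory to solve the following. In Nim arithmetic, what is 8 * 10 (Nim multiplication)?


Nim multiplication is bilinear over XOR: (u XOR v) * w = (u*w) XOR (v*w).
So we split each operand into its bit components and XOR the pairwise Nim products.
8 = 8 (as XOR of powers of 2).
10 = 2 + 8 (as XOR of powers of 2).
Using the standard Nim-product table on single bits:
  2*2 = 3,   2*4 = 8,   2*8 = 12,
  4*4 = 6,   4*8 = 11,  8*8 = 13,
and  1*x = x (identity), k*l = l*k (commutative).
Pairwise Nim products:
  8 * 2 = 12
  8 * 8 = 13
XOR them: 12 XOR 13 = 1.
Result: 8 * 10 = 1 (in Nim).

1


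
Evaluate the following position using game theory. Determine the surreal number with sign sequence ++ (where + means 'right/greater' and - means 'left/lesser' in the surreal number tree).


Sign expansion: ++
Rule: track bounds (lo, hi), initially (-inf, +inf). On '+', the current value becomes lo and we move to the simplest number in (value, hi): value + 1 if hi = +inf, otherwise the midpoint (value + hi)/2. On '-', the current value becomes hi and we move to value - 1 if lo = -inf, otherwise the midpoint (lo + value)/2.
Start at 0.
Step 1: sign = +, move right. Bounds: (0, +inf). Value = 1
Step 2: sign = +, move right. Bounds: (1, +inf). Value = 2
The surreal number with sign expansion ++ is 2.

2


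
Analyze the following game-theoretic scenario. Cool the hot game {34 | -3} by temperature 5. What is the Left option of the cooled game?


Original game: {34 | -3} (a switch {a | b} with a > b).
Cooling by t (for t below the temperature (a - b)/2 = 37/2) taxes each move by t: {a | b} cooled by t is {a - t | b + t}.
Cooling amount: t = 5
Cooled Left option: 34 - 5 = 29
Cooled Right option: -3 + 5 = 2
Cooled game: {29 | 2}
Left option = 29

29


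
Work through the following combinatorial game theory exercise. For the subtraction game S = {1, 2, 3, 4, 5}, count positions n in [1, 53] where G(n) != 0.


Subtraction set S = {1, 2, 3, 4, 5}, so G(n) = n mod 6.
G(n) = 0 when n is a multiple of 6.
Multiples of 6 in [1, 53]: 8
N-positions (nonzero Grundy) = 53 - 8 = 45

45


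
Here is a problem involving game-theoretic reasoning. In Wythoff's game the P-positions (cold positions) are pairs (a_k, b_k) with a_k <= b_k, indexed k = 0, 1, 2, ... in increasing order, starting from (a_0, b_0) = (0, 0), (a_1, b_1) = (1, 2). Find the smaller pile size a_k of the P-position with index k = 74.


By Wythoff's theorem, a_k = floor(k * phi) and b_k = floor(k * phi^2) = a_k + k, where phi = (1 + sqrt(5))/2 is the golden ratio.
phi = (1 + sqrt(5))/2 = 1.618034
k = 74
k * phi = 74 * 1.618034 = 119.734515
a_74 = floor(k * phi) = 119

119


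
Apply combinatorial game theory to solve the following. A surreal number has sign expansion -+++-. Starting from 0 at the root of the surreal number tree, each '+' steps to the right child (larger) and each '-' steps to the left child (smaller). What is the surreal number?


Sign expansion: -+++-
Rule: track bounds (lo, hi), initially (-inf, +inf). On '+', the current value becomes lo and we move to the simplest number in (value, hi): value + 1 if hi = +inf, otherwise the midpoint (value + hi)/2. On '-', the current value becomes hi and we move to value - 1 if lo = -inf, otherwise the midpoint (lo + value)/2.
Start at 0.
Step 1: sign = -, move left. Bounds: (-inf, 0). Value = -1
Step 2: sign = +, move right. Bounds: (-1, 0). Value = -1/2
Step 3: sign = +, move right. Bounds: (-1/2, 0). Value = -1/4
Step 4: sign = +, move right. Bounds: (-1/4, 0). Value = -1/8
Step 5: sign = -, move left. Bounds: (-1/4, -1/8). Value = -3/16
The surreal number with sign expansion -+++- is -3/16.

-3/16


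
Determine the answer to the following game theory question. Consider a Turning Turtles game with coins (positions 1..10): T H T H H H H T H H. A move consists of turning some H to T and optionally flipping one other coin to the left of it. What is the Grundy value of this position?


Coins: T H T H H H H T H H
Key fact: a single head at position k behaves exactly like a Nim heap of size k (turning it to T and optionally flipping a coin at j < k corresponds to moving the heap from k to j, or to 0), and heads combine as a disjunctive sum (two heads at the same place would cancel, matching j XOR j = 0). So the Nim-value is the XOR of the 1-indexed positions of the heads.
Face-up positions (1-indexed): [2, 4, 5, 6, 7, 9, 10]
XOR 0 with 2: 0 XOR 2 = 2
XOR 2 with 4: 2 XOR 4 = 6
XOR 6 with 5: 6 XOR 5 = 3
XOR 3 with 6: 3 XOR 6 = 5
XOR 5 with 7: 5 XOR 7 = 2
XOR 2 with 9: 2 XOR 9 = 11
XOR 11 with 10: 11 XOR 10 = 1
Nim-value = 1

1


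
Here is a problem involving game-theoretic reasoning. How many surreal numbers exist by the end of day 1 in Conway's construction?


Day 0: {|} = 0 is born. Count = 1.
Day n: the number of surreal numbers born by day n is 2^(n+1) - 1.
By day 0: 2^1 - 1 = 1
By day 1: 2^2 - 1 = 3
By day 1: 3 surreal numbers.

3


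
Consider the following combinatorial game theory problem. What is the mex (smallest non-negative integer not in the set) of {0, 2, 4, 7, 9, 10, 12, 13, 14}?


Set = {0, 2, 4, 7, 9, 10, 12, 13, 14}
0 is in the set.
1 is NOT in the set. This is the mex.
mex = 1

1


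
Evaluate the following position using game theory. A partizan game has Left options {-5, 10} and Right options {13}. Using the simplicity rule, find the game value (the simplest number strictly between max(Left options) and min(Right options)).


Left options: {-5, 10}, max = 10
Right options: {13}, min = 13
All options are numbers and max(Left) < min(Right), so by the simplicity theorem the value is the simplest (earliest-born) number strictly between 10 and 13.
Integers 11 through 12 all lie strictly between 10 and 13.
Among integers, the simplest (lowest birthday = smallest |n|; 0 is born on day 0, +-n on day n) is 11.
No non-integer in the interval can be simpler: if x is a non-integer in the interval, then floor(x) or ceil(x) also lies in the interval (the interval contains an integer), and both are proper prefixes of x's sign expansion, i.e. born earlier. So the game value is 11.
Game value = 11

11


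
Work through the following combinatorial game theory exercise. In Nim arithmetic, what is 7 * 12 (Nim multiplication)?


Nim multiplication is bilinear over XOR: (u XOR v) * w = (u*w) XOR (v*w).
So we split each operand into its bit components and XOR the pairwise Nim products.
7 = 1 + 2 + 4 (as XOR of powers of 2).
12 = 4 + 8 (as XOR of powers of 2).
Using the standard Nim-product table on single bits:
  2*2 = 3,   2*4 = 8,   2*8 = 12,
  4*4 = 6,   4*8 = 11,  8*8 = 13,
and  1*x = x (identity), k*l = l*k (commutative).
Pairwise Nim products:
  1 * 4 = 4
  1 * 8 = 8
  2 * 4 = 8
  2 * 8 = 12
  4 * 4 = 6
  4 * 8 = 11
XOR them: 4 XOR 8 XOR 8 XOR 12 XOR 6 XOR 11 = 5.
Result: 7 * 12 = 5 (in Nim).

5


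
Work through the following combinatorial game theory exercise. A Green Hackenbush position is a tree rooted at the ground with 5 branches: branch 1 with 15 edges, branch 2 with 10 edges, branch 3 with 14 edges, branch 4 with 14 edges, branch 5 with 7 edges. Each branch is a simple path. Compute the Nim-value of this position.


The tree has 5 branches from the ground vertex.
In Green Hackenbush, the Nim-value of a simple path of length k is k.
Branch 1: length 15, Nim-value = 15
Branch 2: length 10, Nim-value = 10
Branch 3: length 14, Nim-value = 14
Branch 4: length 14, Nim-value = 14
Branch 5: length 7, Nim-value = 7
Total Nim-value = XOR of all branch values:
0 XOR 15 = 15
15 XOR 10 = 5
5 XOR 14 = 11
11 XOR 14 = 5
5 XOR 7 = 2
Nim-value of the tree = 2

2


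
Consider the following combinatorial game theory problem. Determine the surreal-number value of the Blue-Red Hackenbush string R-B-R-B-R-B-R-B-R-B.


Edges (from ground): R-B-R-B-R-B-R-B-R-B
By Berlekamp's sign-expansion rule, a Blue-Red Hackenbush stalk has the value of the surreal number whose sign sequence is the edge sequence with B -> + and R -> -.
Sign sequence: -+-+-+-+-+
Trace the sign expansion in the surreal number tree, starting from 0:
Edge 1: R (sign -) -> bounds (-inf, 0), value = -1
Edge 2: B (sign +) -> bounds (-1, 0), value = -1/2
Edge 3: R (sign -) -> bounds (-1, -1/2), value = -3/4
Edge 4: B (sign +) -> bounds (-3/4, -1/2), value = -5/8
Edge 5: R (sign -) -> bounds (-3/4, -5/8), value = -11/16
Edge 6: B (sign +) -> bounds (-11/16, -5/8), value = -21/32
Edge 7: R (sign -) -> bounds (-11/16, -21/32), value = -43/64
Edge 8: B (sign +) -> bounds (-43/64, -21/32), value = -85/128
Edge 9: R (sign -) -> bounds (-43/64, -85/128), value = -171/256
Edge 10: B (sign +) -> bounds (-171/256, -85/128), value = -341/512
Game value = -341/512

-341/512


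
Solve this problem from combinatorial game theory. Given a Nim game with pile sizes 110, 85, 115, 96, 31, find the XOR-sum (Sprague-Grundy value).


We need the XOR (exclusive or) of all pile sizes.
After XOR-ing pile 1 (size 110): 0 XOR 110 = 110
After XOR-ing pile 2 (size 85): 110 XOR 85 = 59
After XOR-ing pile 3 (size 115): 59 XOR 115 = 72
After XOR-ing pile 4 (size 96): 72 XOR 96 = 40
After XOR-ing pile 5 (size 31): 40 XOR 31 = 55
The Nim-value of this position is 55.

55


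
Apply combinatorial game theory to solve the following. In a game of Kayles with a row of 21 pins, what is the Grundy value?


Kayles: a move removes 1 or 2 adjacent pins from a contiguous row.
Removing pins from a row of k leaves two independent rows (a, b) with a + b = k - 1 (one pin) or a + b = k - 2 (two pins); an end removal gives a = 0.
By Sprague-Grundy, G(k) = mex{ G(a) XOR G(b) } over all these splits. G(0) = 0.
G(1): splits (0,0):0^0=0 -> mex({0}) = 1
G(2): splits (0,1):0^1=1 (0,0):0^0=0 -> mex({0, 1}) = 2
G(3): splits (0,2):0^2=2 (1,1):1^1=0 (0,1):0^1=1 -> mex({0, 1, 2}) = 3
G(4): splits (0,3):0^3=3 (1,2):1^2=3 (0,2):0^2=2 (1,1):1^1=0 -> mex({0, 2, 3}) = 1
G(5): splits (0,4):0^1=1 (1,3):1^3=2 (2,2):2^2=0 (0,3):0^3=3 (1,2):1^2=3 -> mex({0, 1, 2, 3}) = 4
G(6) = mex({0, 1, 2, 4}) = 3
G(7) = mex({0, 1, 3, 4, 5}) = 2
G(8) = mex({0, 2, 3, 5, 6}) = 1
G(9) = mex({0, 1, 2, 3, 6, 7}) = 4
G(10) = mex({0, 1, 3, 4, 5, 7}) = 2
G(11) = mex({0, 1, 2, 3, 4, 5}) = 6
G(12) = mex({0, 1, 2, 3, 5, 6, 7}) = 4
G(13) = mex({0, 2, 3, 4, 6, 7}) = 1
G(14) = mex({0, 1, 4, 5, 6, 7}) = 2
G(15) = mex({0, 1, 2, 3, 4, 5, 6}) = 7
G(16) = mex({0, 2, 3, 5, 6, 7}) = 1
G(17) = mex({0, 1, 2, 3, 5, 6, 7}) = 4
G(18) = mex({0, 1, 2, 4, 5, 6}) = 3
G(19) = mex({0, 1, 3, 4, 5, 7}) = 2
G(20) = mex({0, 2, 3, 4, 5, 6, 7}) = 1
G(21) = mex({0, 1, 2, 3, 5, 6, 7}) = 4
Therefore G(21) = 4.

4


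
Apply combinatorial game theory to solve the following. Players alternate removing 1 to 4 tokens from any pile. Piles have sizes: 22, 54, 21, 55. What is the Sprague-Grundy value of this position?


Subtraction set: {1, 2, 3, 4}
For this subtraction set, G(n) = n mod 5 (period = max + 1 = 5).
Pile 1 (size 22): G(22) = 22 mod 5 = 2
Pile 2 (size 54): G(54) = 54 mod 5 = 4
Pile 3 (size 21): G(21) = 21 mod 5 = 1
Pile 4 (size 55): G(55) = 55 mod 5 = 0
Total Grundy value = XOR of all: 2 XOR 4 XOR 1 XOR 0 = 7

7


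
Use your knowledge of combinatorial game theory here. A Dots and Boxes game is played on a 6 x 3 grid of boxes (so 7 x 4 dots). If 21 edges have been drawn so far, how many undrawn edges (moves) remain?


Grid: 6 x 3 boxes, i.e. 7 rows and 4 columns of dots.
Horizontal edges: (rows + 1) * cols = 7 * 3 = 21
Vertical edges: rows * (cols + 1) = 6 * 4 = 24
Total edges: 21 + 24 = 45
Edges drawn: 21
Remaining: 45 - 21 = 24

24


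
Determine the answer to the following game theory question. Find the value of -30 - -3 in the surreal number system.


x = -30, y = -3
x - y = -30 - -3 = -27

-27


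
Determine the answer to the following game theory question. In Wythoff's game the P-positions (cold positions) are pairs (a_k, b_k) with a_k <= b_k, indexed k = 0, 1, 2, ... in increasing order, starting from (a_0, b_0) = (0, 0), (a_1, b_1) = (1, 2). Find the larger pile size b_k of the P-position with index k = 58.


By Wythoff's theorem, a_k = floor(k * phi) and b_k = floor(k * phi^2) = a_k + k, where phi = (1 + sqrt(5))/2 is the golden ratio.
phi = (1 + sqrt(5))/2 = 1.618034
phi^2 = phi + 1 = 2.618034
k = 58
k * phi^2 = 58 * 2.618034 = 151.845971
b_58 = floor(k * phi^2) = 151 (check: a_58 + k = 93 + 58 = 151)

151


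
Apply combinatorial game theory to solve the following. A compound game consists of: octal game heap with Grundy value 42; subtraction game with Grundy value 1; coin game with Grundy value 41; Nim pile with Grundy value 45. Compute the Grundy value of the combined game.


By the Sprague-Grundy theorem, the Grundy value of a sum of games is the XOR of individual Grundy values.
octal game heap: Grundy value = 42. Running XOR: 0 XOR 42 = 42
subtraction game: Grundy value = 1. Running XOR: 42 XOR 1 = 43
coin game: Grundy value = 41. Running XOR: 43 XOR 41 = 2
Nim pile: Grundy value = 45. Running XOR: 2 XOR 45 = 47
The combined Grundy value is 47.

47


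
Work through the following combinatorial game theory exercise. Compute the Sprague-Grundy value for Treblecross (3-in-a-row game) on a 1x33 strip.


Treblecross: place X on empty cells; 3-in-a-row wins.
Playing within two cells of an existing X lets the opponent win at once, so sensible play treats the cells i-2..i+2 around each X as dead. The player left with no safe cell loses, so this is a normal-play take-away game on strips of safe cells.
Placing X at cell i (0-indexed) of a strip of k safe cells leaves independent strips of sizes max(0, i-2) and max(0, k-i-3). Hence G(k) = mex{ G(max(0,i-2)) XOR G(max(0,k-i-3)) : 0 <= i < k }, with G(0) = 0.
G(1): splits (0,0):0^0=0 -> mex({0}) = 1
G(2): splits (0,0):0^0=0 -> mex({0}) = 1
G(3): splits (0,0):0^0=0 -> mex({0}) = 1
G(4): splits (0,1):0^1=1 (0,0):0^0=0 -> mex({0, 1}) = 2
G(5): splits (0,2):0^1=1 (0,1):0^1=1 (0,0):0^0=0 -> mex({0, 1}) = 2
G(6) = mex({1}) = 0
G(7) = mex({0, 1, 2}) = 3
G(8) = mex({0, 1, 2}) = 3
G(9) = mex({0, 2}) = 1
G(10) = mex({0, 2, 3}) = 1
G(11) = mex({0, 3}) = 1
G(12) = mex({1, 3}) = 0
G(13) = mex({0, 1, 2, 3}) = 4
G(14) = mex({0, 1, 2}) = 3
G(15) = mex({0, 1, 2}) = 3
G(16) = mex({0, 1, 2, 4}) = 3
G(17) = mex({0, 1, 3, 4}) = 2
G(18) = mex({0, 1, 3, 4}) = 2
G(19) = mex({0, 1, 3, 5}) = 2
G(20) = mex({0, 1, 2, 3, 5}) = 4
G(21) = mex({0, 1, 2, 3, 5}) = 4
G(22) = mex({1, 2, 6}) = 0
G(23) = mex({0, 1, 2, 3, 4, 6}) = 5
G(24) = mex({0, 1, 2, 3, 4}) = 5
G(25) = mex({0, 1, 3, 4, 7}) = 2
G(26) = mex({0, 1, 3, 4, 5, 7}) = 2
G(27) = mex({0, 1, 3, 5}) = 2
G(28) = mex({0, 1, 2, 5}) = 3
G(29) = mex({0, 1, 2, 4, 5, 6}) = 3
G(30) = mex({1, 2, 4, 6}) = 0
G(31) = mex({0, 1, 2, 3, 4, 6}) = 5
G(32) = mex({1, 2, 3, 4, 7}) = 0
G(33) = mex({0, 3, 7}) = 1
Therefore G(33) = 1.

1


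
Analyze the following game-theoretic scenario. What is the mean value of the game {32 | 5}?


Game = {32 | 5}, a switch {a | b} with numbers a > b.
Its thermograph has left wall a - t and right wall b + t, which meet at t = (a - b)/2, where both equal (a + b)/2. So the mast (mean value) is at (a + b)/2.
Mean = (32 + (5))/2 = 37/2 = 37/2

37/2


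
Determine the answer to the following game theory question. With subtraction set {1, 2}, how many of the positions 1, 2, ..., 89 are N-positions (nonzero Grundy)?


Subtraction set S = {1, 2}, so G(n) = n mod 3.
G(n) = 0 when n is a multiple of 3.
Multiples of 3 in [1, 89]: 29
N-positions (nonzero Grundy) = 89 - 29 = 60

60


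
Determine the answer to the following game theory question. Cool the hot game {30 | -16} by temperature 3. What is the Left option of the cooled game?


Original game: {30 | -16} (a switch {a | b} with a > b).
Cooling by t (for t below the temperature (a - b)/2 = 23) taxes each move by t: {a | b} cooled by t is {a - t | b + t}.
Cooling amount: t = 3
Cooled Left option: 30 - 3 = 27
Cooled Right option: -16 + 3 = -13
Cooled game: {27 | -13}
Left option = 27

27


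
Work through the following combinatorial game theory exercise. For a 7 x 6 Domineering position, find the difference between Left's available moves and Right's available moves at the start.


Board is 7 x 6 (rows x cols).
Left (vertical) placements: (rows-1) * cols = 6 * 6 = 36
Right (horizontal) placements: rows * (cols-1) = 7 * 5 = 35
Advantage = Left - Right = 36 - 35 = 1

1


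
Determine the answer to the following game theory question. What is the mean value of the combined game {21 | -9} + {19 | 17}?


G1 = {21 | -9}, G2 = {19 | 17}
Each is a switch {a | b} with numbers a > b; its mean value is (a + b)/2, and mean value is additive over game sums: m(G1 + G2) = m(G1) + m(G2).
Mean of G1 = (21 + (-9))/2 = 12/2 = 6
Mean of G2 = (19 + (17))/2 = 36/2 = 18
Mean of G1 + G2 = 6 + 18 = 24

24


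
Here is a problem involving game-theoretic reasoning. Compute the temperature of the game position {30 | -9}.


The game is {30 | -9}, a switch {a | b} with numbers a > b.
Cooling {a | b} by t gives {a - t | b + t}, which stops being hot when a - t = b + t, i.e. at t = (a - b)/2. So the temperature of a switch is (a - b)/2.
Temperature = (Left option - Right option) / 2
= (30 - (-9)) / 2
= 39 / 2
= 39/2

39/2


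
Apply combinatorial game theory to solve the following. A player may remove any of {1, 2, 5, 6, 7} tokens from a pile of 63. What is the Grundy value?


The subtraction set is S = {1, 2, 5, 6, 7}.
G(k) = mex{ G(k - s) : s in S, s <= k }. We compute iteratively: G(0) = 0.
G(1) = mex({0}) = 1
G(2) = mex({0, 1}) = 2
G(3) = mex({1, 2}) = 0
G(4) = mex({0, 2}) = 1
G(5) = mex({0, 1}) = 2
G(6) = mex({0, 1, 2}) = 3
G(7) = mex({0, 1, 2, 3}) = 4
G(8) = mex({0, 1, 2, 3, 4}) = 5
G(9) = mex({0, 1, 2, 4, 5}) = 3
G(10) = mex({0, 1, 2, 3, 5}) = 4
G(11) = mex({1, 2, 3, 4}) = 0
G(12) = mex({0, 2, 3, 4}) = 1
G(13) = mex({0, 1, 3, 4, 5}) = 2
G(14) = mex({1, 2, 3, 4, 5}) = 0
G(15) = mex({0, 2, 3, 4, 5}) = 1
G(16) = mex({0, 1, 3, 4}) = 2
G(17) = mex({0, 1, 2, 4}) = 3
Observe that G(11)..G(17) = 0, 1, 2, 0, 1, 2, 3 repeats G(0)..G(6) = 0, 1, 2, 0, 1, 2, 3.
For k >= max(S) = 7, G(k) is determined by the previous 7 values G(k-7)..G(k-1); a window of 7 consecutive values has recurred shifted by 11, so by induction G(k + 11) = G(k) for all k >= 0: the sequence is periodic from the start with period 11.
One period: G(0..10) = 0, 1, 2, 0, 1, 2, 3, 4, 5, 3, 4.
63 mod 11 = 8, so G(63) = G(8) = 5.

5


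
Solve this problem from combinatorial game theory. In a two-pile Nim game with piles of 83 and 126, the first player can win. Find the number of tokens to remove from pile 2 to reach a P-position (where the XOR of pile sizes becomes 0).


Piles: 83 and 126
Current XOR: 83 XOR 126 = 45 (non-zero, so this is an N-position).
To make the XOR zero, we need to find a move that balances the piles.
For pile 2 (size 126): target = 126 XOR 45 = 83
We reduce pile 2 from 126 to 83.
Tokens removed: 126 - 83 = 43
Verification: 83 XOR 83 = 0

43


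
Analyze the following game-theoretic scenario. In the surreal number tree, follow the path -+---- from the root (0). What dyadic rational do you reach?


Sign expansion: -+----
Rule: track bounds (lo, hi), initially (-inf, +inf). On '+', the current value becomes lo and we move to the simplest number in (value, hi): value + 1 if hi = +inf, otherwise the midpoint (value + hi)/2. On '-', the current value becomes hi and we move to value - 1 if lo = -inf, otherwise the midpoint (lo + value)/2.
Start at 0.
Step 1: sign = -, move left. Bounds: (-inf, 0). Value = -1
Step 2: sign = +, move right. Bounds: (-1, 0). Value = -1/2
Step 3: sign = -, move left. Bounds: (-1, -1/2). Value = -3/4
Step 4: sign = -, move left. Bounds: (-1, -3/4). Value = -7/8
Step 5: sign = -, move left. Bounds: (-1, -7/8). Value = -15/16
Step 6: sign = -, move left. Bounds: (-1, -15/16). Value = -31/32
The surreal number with sign expansion -+---- is -31/32.

-31/32


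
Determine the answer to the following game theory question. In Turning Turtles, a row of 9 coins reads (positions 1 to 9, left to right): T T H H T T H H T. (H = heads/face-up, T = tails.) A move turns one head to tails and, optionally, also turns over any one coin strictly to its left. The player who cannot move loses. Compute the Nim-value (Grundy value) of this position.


Coins: T T H H T T H H T
Key fact: a single head at position k behaves exactly like a Nim heap of size k (turning it to T and optionally flipping a coin at j < k corresponds to moving the heap from k to j, or to 0), and heads combine as a disjunctive sum (two heads at the same place would cancel, matching j XOR j = 0). So the Nim-value is the XOR of the 1-indexed positions of the heads.
Face-up positions (1-indexed): [3, 4, 7, 8]
XOR 0 with 3: 0 XOR 3 = 3
XOR 3 with 4: 3 XOR 4 = 7
XOR 7 with 7: 7 XOR 7 = 0
XOR 0 with 8: 0 XOR 8 = 8
Nim-value = 8

8


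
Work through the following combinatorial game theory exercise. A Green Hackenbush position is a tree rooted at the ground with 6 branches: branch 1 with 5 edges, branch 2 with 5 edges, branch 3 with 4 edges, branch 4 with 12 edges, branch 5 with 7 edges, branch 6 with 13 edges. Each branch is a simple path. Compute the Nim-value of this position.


The tree has 6 branches from the ground vertex.
In Green Hackenbush, the Nim-value of a simple path of length k is k.
Branch 1: length 5, Nim-value = 5
Branch 2: length 5, Nim-value = 5
Branch 3: length 4, Nim-value = 4
Branch 4: length 12, Nim-value = 12
Branch 5: length 7, Nim-value = 7
Branch 6: length 13, Nim-value = 13
Total Nim-value = XOR of all branch values:
0 XOR 5 = 5
5 XOR 5 = 0
0 XOR 4 = 4
4 XOR 12 = 8
8 XOR 7 = 15
15 XOR 13 = 2
Nim-value of the tree = 2

2


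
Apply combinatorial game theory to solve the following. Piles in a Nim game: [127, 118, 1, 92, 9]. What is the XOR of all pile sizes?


We need the XOR (exclusive or) of all pile sizes.
After XOR-ing pile 1 (size 127): 0 XOR 127 = 127
After XOR-ing pile 2 (size 118): 127 XOR 118 = 9
After XOR-ing pile 3 (size 1): 9 XOR 1 = 8
After XOR-ing pile 4 (size 92): 8 XOR 92 = 84
After XOR-ing pile 5 (size 9): 84 XOR 9 = 93
The Nim-value of this position is 93.

93


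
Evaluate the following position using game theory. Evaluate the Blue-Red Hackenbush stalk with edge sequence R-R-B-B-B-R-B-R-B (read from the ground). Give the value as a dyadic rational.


Edges (from ground): R-R-B-B-B-R-B-R-B
By Berlekamp's sign-expansion rule, a Blue-Red Hackenbush stalk has the value of the surreal number whose sign sequence is the edge sequence with B -> + and R -> -.
Sign sequence: --+++-+-+
Trace the sign expansion in the surreal number tree, starting from 0:
Edge 1: R (sign -) -> bounds (-inf, 0), value = -1
Edge 2: R (sign -) -> bounds (-inf, -1), value = -2
Edge 3: B (sign +) -> bounds (-2, -1), value = -3/2
Edge 4: B (sign +) -> bounds (-3/2, -1), value = -5/4
Edge 5: B (sign +) -> bounds (-5/4, -1), value = -9/8
Edge 6: R (sign -) -> bounds (-5/4, -9/8), value = -19/16
Edge 7: B (sign +) -> bounds (-19/16, -9/8), value = -37/32
Edge 8: R (sign -) -> bounds (-19/16, -37/32), value = -75/64
Edge 9: B (sign +) -> bounds (-75/64, -37/32), value = -149/128
Game value = -149/128

-149/128


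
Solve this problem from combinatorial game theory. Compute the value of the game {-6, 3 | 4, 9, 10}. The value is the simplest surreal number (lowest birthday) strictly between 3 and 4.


Left options: {-6, 3}, max = 3
Right options: {4, 9, 10}, min = 4
All options are numbers and max(Left) < min(Right), so by the simplicity theorem the value is the simplest (earliest-born) number strictly between 3 and 4.
No integer lies strictly between 3 and 4, so the value is the dyadic rational m/2^k in the interval with the smallest k (then m odd); search k = 1, 2, ...:
Denominator 2: 7/2 lies strictly between 3 and 4 -- found.
The simplest number in the interval is 7/2.
Game value = 7/2

7/2


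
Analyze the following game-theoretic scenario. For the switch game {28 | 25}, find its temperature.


The game is {28 | 25}, a switch {a | b} with numbers a > b.
Cooling {a | b} by t gives {a - t | b + t}, which stops being hot when a - t = b + t, i.e. at t = (a - b)/2. So the temperature of a switch is (a - b)/2.
Temperature = (Left option - Right option) / 2
= (28 - (25)) / 2
= 3 / 2
= 3/2

3/2


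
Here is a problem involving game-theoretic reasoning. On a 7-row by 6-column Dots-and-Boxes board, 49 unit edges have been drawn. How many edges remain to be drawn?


Grid: 7 x 6 boxes, i.e. 8 rows and 7 columns of dots.
Horizontal edges: (rows + 1) * cols = 8 * 6 = 48
Vertical edges: rows * (cols + 1) = 7 * 7 = 49
Total edges: 48 + 49 = 97
Edges drawn: 49
Remaining: 97 - 49 = 48

48


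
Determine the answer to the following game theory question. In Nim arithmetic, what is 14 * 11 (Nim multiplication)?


Nim multiplication is bilinear over XOR: (u XOR v) * w = (u*w) XOR (v*w).
So we split each operand into its bit components and XOR the pairwise Nim products.
14 = 2 + 4 + 8 (as XOR of powers of 2).
11 = 1 + 2 + 8 (as XOR of powers of 2).
Using the standard Nim-product table on single bits:
  2*2 = 3,   2*4 = 8,   2*8 = 12,
  4*4 = 6,   4*8 = 11,  8*8 = 13,
and  1*x = x (identity), k*l = l*k (commutative).
Pairwise Nim products:
  2 * 1 = 2
  2 * 2 = 3
  2 * 8 = 12
  4 * 1 = 4
  4 * 2 = 8
  4 * 8 = 11
  8 * 1 = 8
  8 * 2 = 12
  8 * 8 = 13
XOR them: 2 XOR 3 XOR 12 XOR 4 XOR 8 XOR 11 XOR 8 XOR 12 XOR 13 = 3.
Result: 14 * 11 = 3 (in Nim).

3


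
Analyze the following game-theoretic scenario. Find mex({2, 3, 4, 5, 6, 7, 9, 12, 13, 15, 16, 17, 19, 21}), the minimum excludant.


Set = {2, 3, 4, 5, 6, 7, 9, 12, 13, 15, 16, 17, 19, 21}
0 is NOT in the set. This is the mex.
mex = 0

0


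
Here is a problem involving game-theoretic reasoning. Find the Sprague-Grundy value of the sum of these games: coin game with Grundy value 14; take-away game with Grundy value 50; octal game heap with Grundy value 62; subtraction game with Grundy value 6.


By the Sprague-Grundy theorem, the Grundy value of a sum of games is the XOR of individual Grundy values.
coin game: Grundy value = 14. Running XOR: 0 XOR 14 = 14
take-away game: Grundy value = 50. Running XOR: 14 XOR 50 = 60
octal game heap: Grundy value = 62. Running XOR: 60 XOR 62 = 2
subtraction game: Grundy value = 6. Running XOR: 2 XOR 6 = 4
The combined Grundy value is 4.

4


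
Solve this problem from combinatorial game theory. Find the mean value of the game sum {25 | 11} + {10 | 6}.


G1 = {25 | 11}, G2 = {10 | 6}
Each is a switch {a | b} with numbers a > b; its mean value is (a + b)/2, and mean value is additive over game sums: m(G1 + G2) = m(G1) + m(G2).
Mean of G1 = (25 + (11))/2 = 36/2 = 18
Mean of G2 = (10 + (6))/2 = 16/2 = 8
Mean of G1 + G2 = 18 + 8 = 26

26


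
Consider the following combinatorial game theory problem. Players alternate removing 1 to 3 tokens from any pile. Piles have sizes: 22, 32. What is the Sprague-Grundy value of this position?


Subtraction set: {1, 2, 3}
For this subtraction set, G(n) = n mod 4 (period = max + 1 = 4).
Pile 1 (size 22): G(22) = 22 mod 4 = 2
Pile 2 (size 32): G(32) = 32 mod 4 = 0
Total Grundy value = XOR of all: 2 XOR 0 = 2

2
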